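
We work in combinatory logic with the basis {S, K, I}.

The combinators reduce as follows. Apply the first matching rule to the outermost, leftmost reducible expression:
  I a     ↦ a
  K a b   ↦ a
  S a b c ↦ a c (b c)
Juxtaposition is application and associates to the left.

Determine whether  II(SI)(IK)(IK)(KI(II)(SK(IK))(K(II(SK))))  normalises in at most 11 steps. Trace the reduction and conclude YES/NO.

Answer: YES — reaches normal form KK in 8 ≤ 11 steps

Reduction:
  start: II(SI)(IK)(IK)(KI(II)(SK(IK))(K(II(SK))))
  step 1: I(SI)(IK)(IK)(KI(II)(SK(IK))(K(II(SK))))
  step 2: SI(IK)(IK)(KI(II)(SK(IK))(K(II(SK))))
  step 3: I(IK)(IK(IK))(KI(II)(SK(IK))(K(II(SK))))
  step 4: IK(IK(IK))(KI(II)(SK(IK))(K(II(SK))))
  step 5: K(IK(IK))(KI(II)(SK(IK))(K(II(SK))))
  step 6: IK(IK)
  step 7: K(IK)
  step 8: KK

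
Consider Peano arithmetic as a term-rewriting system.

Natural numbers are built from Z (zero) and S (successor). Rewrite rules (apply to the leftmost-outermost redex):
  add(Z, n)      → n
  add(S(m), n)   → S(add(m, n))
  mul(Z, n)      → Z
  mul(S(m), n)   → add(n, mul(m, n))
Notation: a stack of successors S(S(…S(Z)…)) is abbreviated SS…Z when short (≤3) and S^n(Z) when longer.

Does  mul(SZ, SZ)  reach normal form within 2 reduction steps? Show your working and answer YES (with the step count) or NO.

  start: mul(SZ, SZ)
  step 1: add(SZ, mul(Z, SZ))
  step 2: S(add(Z, mul(Z, SZ)))

Answer: NO — after 2 steps the term is S(add(Z, mul(Z, SZ))), not yet normal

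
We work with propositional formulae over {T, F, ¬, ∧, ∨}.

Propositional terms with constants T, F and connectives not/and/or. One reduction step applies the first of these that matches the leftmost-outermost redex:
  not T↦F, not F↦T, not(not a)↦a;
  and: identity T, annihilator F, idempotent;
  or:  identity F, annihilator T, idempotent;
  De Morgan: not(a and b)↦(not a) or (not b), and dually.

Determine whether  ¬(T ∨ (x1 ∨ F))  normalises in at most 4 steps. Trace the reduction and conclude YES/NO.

  start: ¬(T ∨ (x1 ∨ F))
  [1] ¬T ∧ ¬(x1 ∨ F)
  [2] F ∧ ¬(x1 ∨ F)
  [3] F

Answer: YES — reaches normal form F in 3 ≤ 4 steps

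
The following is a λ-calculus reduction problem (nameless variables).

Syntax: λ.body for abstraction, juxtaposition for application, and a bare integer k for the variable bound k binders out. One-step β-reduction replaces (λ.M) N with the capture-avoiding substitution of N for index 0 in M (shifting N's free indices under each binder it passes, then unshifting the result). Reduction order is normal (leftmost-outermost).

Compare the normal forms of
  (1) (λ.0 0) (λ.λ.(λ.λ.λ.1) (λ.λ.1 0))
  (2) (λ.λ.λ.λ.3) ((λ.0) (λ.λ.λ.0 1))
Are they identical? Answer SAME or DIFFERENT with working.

Answer: DIFFERENT — A ⇓ λ.λ.λ.1, B ⇓ λ.λ.λ.λ.λ.λ.0 1

Working:
Term A:
  start: (λ.0 0) (λ.λ.(λ.λ.λ.1) (λ.λ.1 0))
  step 1: (λ.λ.(λ.λ.λ.1) (λ.λ.1 0)) (λ.λ.(λ.λ.λ.1) (λ.λ.1 0))
  step 2: λ.(λ.λ.λ.1) (λ.λ.1 0)
  step 3: λ.λ.λ.1

Term B:
  start: (λ.λ.λ.λ.3) ((λ.0) (λ.λ.λ.0 1))
  step 1: λ.λ.λ.(λ.0) (λ.λ.λ.0 1)
  step 2: λ.λ.λ.λ.λ.λ.0 1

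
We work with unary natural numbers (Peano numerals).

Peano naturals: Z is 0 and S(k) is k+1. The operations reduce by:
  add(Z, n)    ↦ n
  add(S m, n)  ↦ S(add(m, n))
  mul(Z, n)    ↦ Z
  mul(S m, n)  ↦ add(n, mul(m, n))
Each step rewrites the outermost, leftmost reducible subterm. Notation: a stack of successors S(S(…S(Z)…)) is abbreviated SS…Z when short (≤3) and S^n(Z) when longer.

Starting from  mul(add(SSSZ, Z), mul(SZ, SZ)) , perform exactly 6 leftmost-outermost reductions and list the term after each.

Answer: after 6 steps: S(add(mul(Z, SZ), mul(add(SSZ, Z), mul(SZ, SZ))))

Working:
  start: mul(add(SSSZ, Z), mul(SZ, SZ))
  step 1: mul(S(add(SSZ, Z)), mul(SZ, SZ))
  step 2: add(mul(SZ, SZ), mul(add(SSZ, Z), mul(SZ, SZ)))
  step 3: add(add(SZ, mul(Z, SZ)), mul(add(SSZ, Z), mul(SZ, SZ)))
  step 4: add(S(add(Z, mul(Z, SZ))), mul(add(SSZ, Z), mul(SZ, SZ)))
  step 5: S(add(add(Z, mul(Z, SZ)), mul(add(SSZ, Z), mul(SZ, SZ))))
  step 6: S(add(mul(Z, SZ), mul(add(SSZ, Z), mul(SZ, SZ))))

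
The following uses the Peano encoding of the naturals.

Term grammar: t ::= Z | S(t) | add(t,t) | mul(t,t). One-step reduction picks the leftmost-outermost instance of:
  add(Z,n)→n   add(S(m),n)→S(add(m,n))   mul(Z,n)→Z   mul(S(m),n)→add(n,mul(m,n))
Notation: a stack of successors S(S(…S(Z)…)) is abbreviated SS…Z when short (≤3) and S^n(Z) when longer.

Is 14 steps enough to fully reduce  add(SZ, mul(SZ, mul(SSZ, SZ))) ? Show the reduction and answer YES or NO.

  start: add(SZ, mul(SZ, mul(SSZ, SZ)))
  [1] S(add(Z, mul(SZ, mul(SSZ, SZ))))
  [2] S(mul(SZ, mul(SSZ, SZ)))
  [3] S(add(mul(SSZ, SZ), mul(Z, mul(SSZ, SZ))))
  [4] S(add(add(SZ, mul(SZ, SZ)), mul(Z, mul(SSZ, SZ))))
  [5] S(add(S(add(Z, mul(SZ, SZ))), mul(Z, mul(SSZ, SZ))))
  [6] S(S(add(add(Z, mul(SZ, SZ)), mul(Z, mul(SSZ, SZ)))))
  [7] S(S(add(mul(SZ, SZ), mul(Z, mul(SSZ, SZ)))))
  [8] S(S(add(add(SZ, mul(Z, SZ)), mul(Z, mul(SSZ, SZ)))))
  [9] S(S(add(S(add(Z, mul(Z, SZ))), mul(Z, mul(SSZ, SZ)))))
  [10] S(S(S(add(add(Z, mul(Z, SZ)), mul(Z, mul(SSZ, SZ))))))
  [11] S(S(S(add(mul(Z, SZ), mul(Z, mul(SSZ, SZ))))))
  [12] S(S(S(add(Z, mul(Z, mul(SSZ, SZ))))))
  [13] S(S(S(mul(Z, mul(SSZ, SZ)))))
  [14] SSSZ

Answer: YES — reaches normal form SSSZ in 14 ≤ 14 steps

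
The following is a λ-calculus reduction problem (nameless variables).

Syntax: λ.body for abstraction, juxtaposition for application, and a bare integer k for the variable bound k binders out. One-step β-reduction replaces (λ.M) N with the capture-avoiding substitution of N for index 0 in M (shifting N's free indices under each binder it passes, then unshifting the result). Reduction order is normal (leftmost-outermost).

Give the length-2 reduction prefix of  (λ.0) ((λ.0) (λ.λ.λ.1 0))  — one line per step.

  start: (λ.0) ((λ.0) (λ.λ.λ.1 0))
  →1  (λ.0) (λ.λ.λ.1 0)
  →2  λ.λ.λ.1 0

Answer: after 2 steps: λ.λ.λ.1 0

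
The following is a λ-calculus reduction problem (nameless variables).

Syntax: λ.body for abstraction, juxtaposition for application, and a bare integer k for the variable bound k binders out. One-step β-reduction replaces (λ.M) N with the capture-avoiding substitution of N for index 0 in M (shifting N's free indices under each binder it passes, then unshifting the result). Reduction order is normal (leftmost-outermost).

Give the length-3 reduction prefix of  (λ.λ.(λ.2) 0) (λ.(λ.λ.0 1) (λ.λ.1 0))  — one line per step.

  start: (λ.λ.(λ.2) 0) (λ.(λ.λ.0 1) (λ.λ.1 0))
  step 1: λ.(λ.λ.(λ.λ.0 1) (λ.λ.1 0)) 0
  step 2: λ.λ.(λ.λ.0 1) (λ.λ.1 0)
  step 3: λ.λ.λ.0 (λ.λ.1 0)

Answer: after 3 steps: λ.λ.λ.0 (λ.λ.1 0)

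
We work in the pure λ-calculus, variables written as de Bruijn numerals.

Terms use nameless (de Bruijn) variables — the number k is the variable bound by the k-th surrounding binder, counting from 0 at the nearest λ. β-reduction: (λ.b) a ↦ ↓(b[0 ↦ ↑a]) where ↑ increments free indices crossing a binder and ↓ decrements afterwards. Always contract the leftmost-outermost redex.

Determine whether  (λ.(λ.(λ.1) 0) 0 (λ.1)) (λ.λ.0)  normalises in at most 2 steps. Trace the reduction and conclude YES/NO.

Answer: NO — after 2 steps the term is (λ.λ.λ.0) (λ.λ.0) (λ.λ.λ.0), not yet normal

Working:
  start: (λ.(λ.(λ.1) 0) 0 (λ.1)) (λ.λ.0)
  step 1: (λ.(λ.1) 0) (λ.λ.0) (λ.λ.λ.0)
  step 2: (λ.λ.λ.0) (λ.λ.0) (λ.λ.λ.0)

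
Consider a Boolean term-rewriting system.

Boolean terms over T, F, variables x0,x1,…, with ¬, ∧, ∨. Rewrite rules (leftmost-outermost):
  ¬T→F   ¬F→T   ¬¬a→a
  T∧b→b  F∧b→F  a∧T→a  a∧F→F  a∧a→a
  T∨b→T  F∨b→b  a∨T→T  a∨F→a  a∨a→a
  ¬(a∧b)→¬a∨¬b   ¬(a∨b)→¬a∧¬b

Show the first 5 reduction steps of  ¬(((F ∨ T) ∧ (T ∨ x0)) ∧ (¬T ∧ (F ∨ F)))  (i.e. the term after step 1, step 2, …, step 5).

Answer: after 5 steps: (¬T ∨ ¬(T ∨ x0)) ∨ ¬(¬T ∧ (F ∨ F))

Derivation:
  start: ¬(((F ∨ T) ∧ (T ∨ x0)) ∧ (¬T ∧ (F ∨ F)))
  [1] ¬((F ∨ T) ∧ (T ∨ x0)) ∨ ¬(¬T ∧ (F ∨ F))
  [2] (¬(F ∨ T) ∨ ¬(T ∨ x0)) ∨ ¬(¬T ∧ (F ∨ F))
  [3] ((¬F ∧ ¬T) ∨ ¬(T ∨ x0)) ∨ ¬(¬T ∧ (F ∨ F))
  [4] ((T ∧ ¬T) ∨ ¬(T ∨ x0)) ∨ ¬(¬T ∧ (F ∨ F))
  [5] (¬T ∨ ¬(T ∨ x0)) ∨ ¬(¬T ∧ (F ∨ F))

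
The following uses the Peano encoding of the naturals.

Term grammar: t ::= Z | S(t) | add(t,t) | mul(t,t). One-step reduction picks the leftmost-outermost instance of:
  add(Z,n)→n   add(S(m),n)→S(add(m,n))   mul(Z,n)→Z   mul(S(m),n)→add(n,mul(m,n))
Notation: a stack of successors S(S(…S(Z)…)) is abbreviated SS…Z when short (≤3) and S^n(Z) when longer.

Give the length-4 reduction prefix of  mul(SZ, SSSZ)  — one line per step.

  start: mul(SZ, SSSZ)
  →1  add(SSSZ, mul(Z, SSSZ))
  →2  S(add(SSZ, mul(Z, SSSZ)))
  →3  S(S(add(SZ, mul(Z, SSSZ))))
  →4  S(S(S(add(Z, mul(Z, SSSZ)))))

Answer: after 4 steps: S(S(S(add(Z, mul(Z, SSSZ)))))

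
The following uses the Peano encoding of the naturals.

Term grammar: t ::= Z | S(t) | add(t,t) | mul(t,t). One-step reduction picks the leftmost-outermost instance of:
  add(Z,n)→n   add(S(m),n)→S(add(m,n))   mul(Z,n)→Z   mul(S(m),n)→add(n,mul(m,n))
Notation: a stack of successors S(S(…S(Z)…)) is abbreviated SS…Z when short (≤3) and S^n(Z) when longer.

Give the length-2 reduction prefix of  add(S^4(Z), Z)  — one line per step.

  start: add(S^4(Z), Z)
  step 1: S(add(SSSZ, Z))
  step 2: S(S(add(SSZ, Z)))

Answer: after 2 steps: S(S(add(SSZ, Z)))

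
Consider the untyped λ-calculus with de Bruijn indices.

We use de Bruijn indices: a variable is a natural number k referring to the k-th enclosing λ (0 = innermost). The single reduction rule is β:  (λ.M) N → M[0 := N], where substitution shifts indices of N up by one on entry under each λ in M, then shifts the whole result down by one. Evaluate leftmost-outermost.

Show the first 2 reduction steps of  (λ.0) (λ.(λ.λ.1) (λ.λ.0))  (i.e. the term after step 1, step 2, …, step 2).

Answer: after 2 steps: λ.λ.λ.λ.0

Working:
  start: (λ.0) (λ.(λ.λ.1) (λ.λ.0))
  →1  λ.(λ.λ.1) (λ.λ.0)
  →2  λ.λ.λ.λ.0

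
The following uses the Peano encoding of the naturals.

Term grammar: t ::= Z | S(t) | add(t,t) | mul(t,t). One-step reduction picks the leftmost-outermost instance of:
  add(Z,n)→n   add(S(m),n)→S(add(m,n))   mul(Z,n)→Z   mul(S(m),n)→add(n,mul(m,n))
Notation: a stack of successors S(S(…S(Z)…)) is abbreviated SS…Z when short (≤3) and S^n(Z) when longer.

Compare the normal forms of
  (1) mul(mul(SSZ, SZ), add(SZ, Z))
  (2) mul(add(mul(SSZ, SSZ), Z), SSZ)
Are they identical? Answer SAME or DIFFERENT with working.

Term A:
  start: mul(mul(SSZ, SZ), add(SZ, Z))
  step 1: mul(add(SZ, mul(SZ, SZ)), add(SZ, Z))
  step 2: mul(S(add(Z, mul(SZ, SZ))), add(SZ, Z))
  step 3: add(add(SZ, Z), mul(add(Z, mul(SZ, SZ)), add(SZ, Z)))
  step 4: add(S(add(Z, Z)), mul(add(Z, mul(SZ, SZ)), add(SZ, Z)))
  step 5: S(add(add(Z, Z), mul(add(Z, mul(SZ, SZ)), add(SZ, Z))))
  step 6: S(add(Z, mul(add(Z, mul(SZ, SZ)), add(SZ, Z))))
  step 7: S(mul(add(Z, mul(SZ, SZ)), add(SZ, Z)))
  step 8: S(mul(mul(SZ, SZ), add(SZ, Z)))
  step 9: S(mul(add(SZ, mul(Z, SZ)), add(SZ, Z)))
  step 10: S(mul(S(add(Z, mul(Z, SZ))), add(SZ, Z)))
  step 11: S(add(add(SZ, Z), mul(add(Z, mul(Z, SZ)), add(SZ, Z))))
  step 12: S(add(S(add(Z, Z)), mul(add(Z, mul(Z, SZ)), add(SZ, Z))))
  step 13: S(S(add(add(Z, Z), mul(add(Z, mul(Z, SZ)), add(SZ, Z)))))
  step 14: S(S(add(Z, mul(add(Z, mul(Z, SZ)), add(SZ, Z)))))
  step 15: S(S(mul(add(Z, mul(Z, SZ)), add(SZ, Z))))
  step 16: S(S(mul(mul(Z, SZ), add(SZ, Z))))
  step 17: S(S(mul(Z, add(SZ, Z))))
  step 18: SSZ

Term B:
  start: mul(add(mul(SSZ, SSZ), Z), SSZ)
  step 1: mul(add(add(SSZ, mul(SZ, SSZ)), Z), SSZ)
  step 2: mul(add(S(add(SZ, mul(SZ, SSZ))), Z), SSZ)
  step 3: mul(S(add(add(SZ, mul(SZ, SSZ)), Z)), SSZ)
  step 4: add(SSZ, mul(add(add(SZ, mul(SZ, SSZ)), Z), SSZ))
  step 5: S(add(SZ, mul(add(add(SZ, mul(SZ, SSZ)), Z), SSZ)))
  step 6: S(S(add(Z, mul(add(add(SZ, mul(SZ, SSZ)), Z), SSZ))))
  step 7: S(S(mul(add(add(SZ, mul(SZ, SSZ)), Z), SSZ)))
  step 8: S(S(mul(add(S(add(Z, mul(SZ, SSZ))), Z), SSZ)))
  step 9: S(S(mul(S(add(add(Z, mul(SZ, SSZ)), Z)), SSZ)))
  step 10: S(S(add(SSZ, mul(add(add(Z, mul(SZ, SSZ)), Z), SSZ))))
  step 11: S(S(S(add(SZ, mul(add(add(Z, mul(SZ, SSZ)), Z), SSZ)))))
  step 12: S(S(S(S(add(Z, mul(add(add(Z, mul(SZ, SSZ)), Z), SSZ))))))
  step 13: S(S(S(S(mul(add(add(Z, mul(SZ, SSZ)), Z), SSZ)))))
  step 14: S(S(S(S(mul(add(mul(SZ, SSZ), Z), SSZ)))))
  step 15: S(S(S(S(mul(add(add(SSZ, mul(Z, SSZ)), Z), SSZ)))))
  step 16: S(S(S(S(mul(add(S(add(SZ, mul(Z, SSZ))), Z), SSZ)))))
  step 17: S(S(S(S(mul(S(add(add(SZ, mul(Z, SSZ)), Z)), SSZ)))))
  step 18: S(S(S(S(add(SSZ, mul(add(add(SZ, mul(Z, SSZ)), Z), SSZ))))))
  step 19: S(S(S(S(S(add(SZ, mul(add(add(SZ, mul(Z, SSZ)), Z), SSZ)))))))
  step 20: S(S(S(S(S(S(add(Z, mul(add(add(SZ, mul(Z, SSZ)), Z), SSZ))))))))
  step 21: S(S(S(S(S(S(mul(add(add(SZ, mul(Z, SSZ)), Z), SSZ)))))))
  step 22: S(S(S(S(S(S(mul(add(S(add(Z, mul(Z, SSZ))), Z), SSZ)))))))
  step 23: S(S(S(S(S(S(mul(S(add(add(Z, mul(Z, SSZ)), Z)), SSZ)))))))
  step 24: S(S(S(S(S(S(add(SSZ, mul(add(add(Z, mul(Z, SSZ)), Z), SSZ))))))))
  step 25: S(S(S(S(S(S(S(add(SZ, mul(add(add(Z, mul(Z, SSZ)), Z), SSZ)))))))))
  step 26: S(S(S(S(S(S(S(S(add(Z, mul(add(add(Z, mul(Z, SSZ)), Z), SSZ))))))))))
  step 27: S(S(S(S(S(S(S(S(mul(add(add(Z, mul(Z, SSZ)), Z), SSZ)))))))))
  step 28: S(S(S(S(S(S(S(S(mul(add(mul(Z, SSZ), Z), SSZ)))))))))
  step 29: S(S(S(S(S(S(S(S(mul(add(Z, Z), SSZ)))))))))
  step 30: S(S(S(S(S(S(S(S(mul(Z, SSZ)))))))))
  step 31: S^8(Z)

Answer: DIFFERENT — A ⇓ SSZ, B ⇓ S^8(Z)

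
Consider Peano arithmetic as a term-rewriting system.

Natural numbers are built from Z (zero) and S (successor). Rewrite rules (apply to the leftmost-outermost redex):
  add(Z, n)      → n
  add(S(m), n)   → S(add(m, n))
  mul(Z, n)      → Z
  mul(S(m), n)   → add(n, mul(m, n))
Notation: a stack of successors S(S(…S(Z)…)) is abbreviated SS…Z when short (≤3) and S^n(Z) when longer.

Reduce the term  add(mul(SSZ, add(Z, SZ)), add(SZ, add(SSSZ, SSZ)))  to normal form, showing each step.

  start: add(mul(SSZ, add(Z, SZ)), add(SZ, add(SSSZ, SSZ)))
  step 1: add(add(add(Z, SZ), mul(SZ, add(Z, SZ))), add(SZ, add(SSSZ, SSZ)))
  step 2: add(add(SZ, mul(SZ, add(Z, SZ))), add(SZ, add(SSSZ, SSZ)))
  step 3: add(S(add(Z, mul(SZ, add(Z, SZ)))), add(SZ, add(SSSZ, SSZ)))
  step 4: S(add(add(Z, mul(SZ, add(Z, SZ))), add(SZ, add(SSSZ, SSZ))))
  step 5: S(add(mul(SZ, add(Z, SZ)), add(SZ, add(SSSZ, SSZ))))
  step 6: S(add(add(add(Z, SZ), mul(Z, add(Z, SZ))), add(SZ, add(SSSZ, SSZ))))
  step 7: S(add(add(SZ, mul(Z, add(Z, SZ))), add(SZ, add(SSSZ, SSZ))))
  step 8: S(add(S(add(Z, mul(Z, add(Z, SZ)))), add(SZ, add(SSSZ, SSZ))))
  step 9: S(S(add(add(Z, mul(Z, add(Z, SZ))), add(SZ, add(SSSZ, SSZ)))))
  step 10: S(S(add(mul(Z, add(Z, SZ)), add(SZ, add(SSSZ, SSZ)))))
  step 11: S(S(add(Z, add(SZ, add(SSSZ, SSZ)))))
  step 12: S(S(add(SZ, add(SSSZ, SSZ))))
  step 13: S(S(S(add(Z, add(SSSZ, SSZ)))))
  step 14: S(S(S(add(SSSZ, SSZ))))
  step 15: S(S(S(S(add(SSZ, SSZ)))))
  step 16: S(S(S(S(S(add(SZ, SSZ))))))
  step 17: S(S(S(S(S(S(add(Z, SSZ)))))))
  step 18: S^8(Z)

Answer: normal form = S^8(Z)  (in 18 steps)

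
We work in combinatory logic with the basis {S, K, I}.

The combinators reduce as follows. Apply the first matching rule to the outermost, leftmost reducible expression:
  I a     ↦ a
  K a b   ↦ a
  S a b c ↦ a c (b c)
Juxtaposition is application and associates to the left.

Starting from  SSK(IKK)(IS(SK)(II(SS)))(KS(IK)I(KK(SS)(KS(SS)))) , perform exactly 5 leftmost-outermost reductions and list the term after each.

Answer: after 5 steps: K(IKK)(IS(SK)(II(SS)))

Derivation:
  start: SSK(IKK)(IS(SK)(II(SS)))(KS(IK)I(KK(SS)(KS(SS))))
  [1] S(IKK)(K(IKK))(IS(SK)(II(SS)))(KS(IK)I(KK(SS)(KS(SS))))
  [2] IKK(IS(SK)(II(SS)))(K(IKK)(IS(SK)(II(SS))))(KS(IK)I(KK(SS)(KS(SS))))
  [3] KK(IS(SK)(II(SS)))(K(IKK)(IS(SK)(II(SS))))(KS(IK)I(KK(SS)(KS(SS))))
  [4] K(K(IKK)(IS(SK)(II(SS))))(KS(IK)I(KK(SS)(KS(SS))))
  [5] K(IKK)(IS(SK)(II(SS)))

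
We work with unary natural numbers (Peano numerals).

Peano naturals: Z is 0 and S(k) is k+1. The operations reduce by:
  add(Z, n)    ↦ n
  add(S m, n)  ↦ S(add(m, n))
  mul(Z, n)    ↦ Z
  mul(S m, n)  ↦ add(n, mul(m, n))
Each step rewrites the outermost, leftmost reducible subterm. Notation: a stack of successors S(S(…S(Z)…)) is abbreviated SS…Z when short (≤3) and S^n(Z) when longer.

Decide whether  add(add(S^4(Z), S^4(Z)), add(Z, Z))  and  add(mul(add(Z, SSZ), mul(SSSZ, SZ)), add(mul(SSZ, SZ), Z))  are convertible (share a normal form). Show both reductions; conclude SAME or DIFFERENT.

Answer: SAME — A ⇓ S^8(Z), B ⇓ S^8(Z)

Derivation:
Term A:
  start: add(add(S^4(Z), S^4(Z)), add(Z, Z))
  step 1: add(S(add(SSSZ, S^4(Z))), add(Z, Z))
  step 2: S(add(add(SSSZ, S^4(Z)), add(Z, Z)))
  step 3: S(add(S(add(SSZ, S^4(Z))), add(Z, Z)))
  step 4: S(S(add(add(SSZ, S^4(Z)), add(Z, Z))))
  step 5: S(S(add(S(add(SZ, S^4(Z))), add(Z, Z))))
  step 6: S(S(S(add(add(SZ, S^4(Z)), add(Z, Z)))))
  step 7: S(S(S(add(S(add(Z, S^4(Z))), add(Z, Z)))))
  step 8: S(S(S(S(add(add(Z, S^4(Z)), add(Z, Z))))))
  step 9: S(S(S(S(add(S^4(Z), add(Z, Z))))))
  step 10: S(S(S(S(S(add(SSSZ, add(Z, Z)))))))
  step 11: S(S(S(S(S(S(add(SSZ, add(Z, Z))))))))
  step 12: S(S(S(S(S(S(S(add(SZ, add(Z, Z)))))))))
  step 13: S(S(S(S(S(S(S(S(add(Z, add(Z, Z))))))))))
  step 14: S(S(S(S(S(S(S(S(add(Z, Z)))))))))
  step 15: S^8(Z)

Term B:
  start: add(mul(add(Z, SSZ), mul(SSSZ, SZ)), add(mul(SSZ, SZ), Z))
  step 1: add(mul(SSZ, mul(SSSZ, SZ)), add(mul(SSZ, SZ), Z))
  step 2: add(add(mul(SSSZ, SZ), mul(SZ, mul(SSSZ, SZ))), add(mul(SSZ, SZ), Z))
  step 3: add(add(add(SZ, mul(SSZ, SZ)), mul(SZ, mul(SSSZ, SZ))), add(mul(SSZ, SZ), Z))
  step 4: add(add(S(add(Z, mul(SSZ, SZ))), mul(SZ, mul(SSSZ, SZ))), add(mul(SSZ, SZ), Z))
  step 5: add(S(add(add(Z, mul(SSZ, SZ)), mul(SZ, mul(SSSZ, SZ)))), add(mul(SSZ, SZ), Z))
  step 6: S(add(add(add(Z, mul(SSZ, SZ)), mul(SZ, mul(SSSZ, SZ))), add(mul(SSZ, SZ), Z)))
  step 7: S(add(add(mul(SSZ, SZ), mul(SZ, mul(SSSZ, SZ))), add(mul(SSZ, SZ), Z)))
  step 8: S(add(add(add(SZ, mul(SZ, SZ)), mul(SZ, mul(SSSZ, SZ))), add(mul(SSZ, SZ), Z)))
  step 9: S(add(add(S(add(Z, mul(SZ, SZ))), mul(SZ, mul(SSSZ, SZ))), add(mul(SSZ, SZ), Z)))
  step 10: S(add(S(add(add(Z, mul(SZ, SZ)), mul(SZ, mul(SSSZ, SZ)))), add(mul(SSZ, SZ), Z)))
  step 11: S(S(add(add(add(Z, mul(SZ, SZ)), mul(SZ, mul(SSSZ, SZ))), add(mul(SSZ, SZ), Z))))
  step 12: S(S(add(add(mul(SZ, SZ), mul(SZ, mul(SSSZ, SZ))), add(mul(SSZ, SZ), Z))))
  step 13: S(S(add(add(add(SZ, mul(Z, SZ)), mul(SZ, mul(SSSZ, SZ))), add(mul(SSZ, SZ), Z))))
  step 14: S(S(add(add(S(add(Z, mul(Z, SZ))), mul(SZ, mul(SSSZ, SZ))), add(mul(SSZ, SZ), Z))))
  step 15: S(S(add(S(add(add(Z, mul(Z, SZ)), mul(SZ, mul(SSSZ, SZ)))), add(mul(SSZ, SZ), Z))))
  step 16: S(S(S(add(add(add(Z, mul(Z, SZ)), mul(SZ, mul(SSSZ, SZ))), add(mul(SSZ, SZ), Z)))))
  step 17: S(S(S(add(add(mul(Z, SZ), mul(SZ, mul(SSSZ, SZ))), add(mul(SSZ, SZ), Z)))))
  step 18: S(S(S(add(add(Z, mul(SZ, mul(SSSZ, SZ))), add(mul(SSZ, SZ), Z)))))
  step 19: S(S(S(add(mul(SZ, mul(SSSZ, SZ)), add(mul(SSZ, SZ), Z)))))
  step 20: S(S(S(add(add(mul(SSSZ, SZ), mul(Z, mul(SSSZ, SZ))), add(mul(SSZ, SZ), Z)))))
  step 21: S(S(S(add(add(add(SZ, mul(SSZ, SZ)), mul(Z, mul(SSSZ, SZ))), add(mul(SSZ, SZ), Z)))))
  step 22: S(S(S(add(add(S(add(Z, mul(SSZ, SZ))), mul(Z, mul(SSSZ, SZ))), add(mul(SSZ, SZ), Z)))))
  step 23: S(S(S(add(S(add(add(Z, mul(SSZ, SZ)), mul(Z, mul(SSSZ, SZ)))), add(mul(SSZ, SZ), Z)))))
  step 24: S(S(S(S(add(add(add(Z, mul(SSZ, SZ)), mul(Z, mul(SSSZ, SZ))), add(mul(SSZ, SZ), Z))))))
  step 25: S(S(S(S(add(add(mul(SSZ, SZ), mul(Z, mul(SSSZ, SZ))), add(mul(SSZ, SZ), Z))))))
  step 26: S(S(S(S(add(add(add(SZ, mul(SZ, SZ)), mul(Z, mul(SSSZ, SZ))), add(mul(SSZ, SZ), Z))))))
  step 27: S(S(S(S(add(add(S(add(Z, mul(SZ, SZ))), mul(Z, mul(SSSZ, SZ))), add(mul(SSZ, SZ), Z))))))
  step 28: S(S(S(S(add(S(add(add(Z, mul(SZ, SZ)), mul(Z, mul(SSSZ, SZ)))), add(mul(SSZ, SZ), Z))))))
  step 29: S(S(S(S(S(add(add(add(Z, mul(SZ, SZ)), mul(Z, mul(SSSZ, SZ))), add(mul(SSZ, SZ), Z)))))))
  step 30: S(S(S(S(S(add(add(mul(SZ, SZ), mul(Z, mul(SSSZ, SZ))), add(mul(SSZ, SZ), Z)))))))
  step 31: S(S(S(S(S(add(add(add(SZ, mul(Z, SZ)), mul(Z, mul(SSSZ, SZ))), add(mul(SSZ, SZ), Z)))))))
  step 32: S(S(S(S(S(add(add(S(add(Z, mul(Z, SZ))), mul(Z, mul(SSSZ, SZ))), add(mul(SSZ, SZ), Z)))))))
  step 33: S(S(S(S(S(add(S(add(add(Z, mul(Z, SZ)), mul(Z, mul(SSSZ, SZ)))), add(mul(SSZ, SZ), Z)))))))
  step 34: S(S(S(S(S(S(add(add(add(Z, mul(Z, SZ)), mul(Z, mul(SSSZ, SZ))), add(mul(SSZ, SZ), Z))))))))
  step 35: S(S(S(S(S(S(add(add(mul(Z, SZ), mul(Z, mul(SSSZ, SZ))), add(mul(SSZ, SZ), Z))))))))
  step 36: S(S(S(S(S(S(add(add(Z, mul(Z, mul(SSSZ, SZ))), add(mul(SSZ, SZ), Z))))))))
  step 37: S(S(S(S(S(S(add(mul(Z, mul(SSSZ, SZ)), add(mul(SSZ, SZ), Z))))))))
  step 38: S(S(S(S(S(S(add(Z, add(mul(SSZ, SZ), Z))))))))
  step 39: S(S(S(S(S(S(add(mul(SSZ, SZ), Z)))))))
  step 40: S(S(S(S(S(S(add(add(SZ, mul(SZ, SZ)), Z)))))))
  step 41: S(S(S(S(S(S(add(S(add(Z, mul(SZ, SZ))), Z)))))))
  step 42: S(S(S(S(S(S(S(add(add(Z, mul(SZ, SZ)), Z))))))))
  step 43: S(S(S(S(S(S(S(add(mul(SZ, SZ), Z))))))))
  step 44: S(S(S(S(S(S(S(add(add(SZ, mul(Z, SZ)), Z))))))))
  step 45: S(S(S(S(S(S(S(add(S(add(Z, mul(Z, SZ))), Z))))))))
  step 46: S(S(S(S(S(S(S(S(add(add(Z, mul(Z, SZ)), Z)))))))))
  step 47: S(S(S(S(S(S(S(S(add(mul(Z, SZ), Z)))))))))
  step 48: S(S(S(S(S(S(S(S(add(Z, Z)))))))))
  step 49: S^8(Z)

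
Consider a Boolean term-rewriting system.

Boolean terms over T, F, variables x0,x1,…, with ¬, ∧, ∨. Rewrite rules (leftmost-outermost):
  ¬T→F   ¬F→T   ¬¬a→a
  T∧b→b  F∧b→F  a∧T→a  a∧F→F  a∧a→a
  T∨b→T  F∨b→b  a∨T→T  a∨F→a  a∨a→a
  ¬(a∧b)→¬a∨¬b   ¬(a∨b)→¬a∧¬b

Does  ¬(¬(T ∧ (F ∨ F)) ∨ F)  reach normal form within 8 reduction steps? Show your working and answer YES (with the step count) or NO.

  start: ¬(¬(T ∧ (F ∨ F)) ∨ F)
  →1  ¬¬(T ∧ (F ∨ F)) ∧ ¬F
  →2  (T ∧ (F ∨ F)) ∧ ¬F
  →3  (F ∨ F) ∧ ¬F
  →4  F ∧ ¬F
  →5  F

Answer: YES — reaches normal form F in 5 ≤ 8 steps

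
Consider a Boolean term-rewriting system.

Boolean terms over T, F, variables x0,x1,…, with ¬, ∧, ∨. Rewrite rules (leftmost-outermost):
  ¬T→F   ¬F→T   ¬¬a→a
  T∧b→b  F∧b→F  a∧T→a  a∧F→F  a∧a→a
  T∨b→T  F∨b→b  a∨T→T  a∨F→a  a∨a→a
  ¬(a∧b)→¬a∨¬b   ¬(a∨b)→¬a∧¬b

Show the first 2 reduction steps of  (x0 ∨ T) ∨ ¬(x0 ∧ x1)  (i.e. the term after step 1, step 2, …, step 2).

Answer: after 2 steps: T

Reduction:
  start: (x0 ∨ T) ∨ ¬(x0 ∧ x1)
  [1] T ∨ ¬(x0 ∧ x1)
  [2] T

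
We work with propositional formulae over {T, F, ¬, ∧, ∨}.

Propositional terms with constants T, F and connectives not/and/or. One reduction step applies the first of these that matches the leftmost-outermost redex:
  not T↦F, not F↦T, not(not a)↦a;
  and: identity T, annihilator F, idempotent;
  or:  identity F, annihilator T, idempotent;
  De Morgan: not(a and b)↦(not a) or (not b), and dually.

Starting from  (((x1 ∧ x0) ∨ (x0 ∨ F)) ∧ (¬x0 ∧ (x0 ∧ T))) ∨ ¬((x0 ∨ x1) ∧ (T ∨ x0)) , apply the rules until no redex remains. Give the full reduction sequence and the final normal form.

  start: (((x1 ∧ x0) ∨ (x0 ∨ F)) ∧ (¬x0 ∧ (x0 ∧ T))) ∨ ¬((x0 ∨ x1) ∧ (T ∨ x0))
  →1  (((x1 ∧ x0) ∨ x0) ∧ (¬x0 ∧ (x0 ∧ T))) ∨ ¬((x0 ∨ x1) ∧ (T ∨ x0))
  →2  (((x1 ∧ x0) ∨ x0) ∧ (¬x0 ∧ x0)) ∨ ¬((x0 ∨ x1) ∧ (T ∨ x0))
  →3  (((x1 ∧ x0) ∨ x0) ∧ (¬x0 ∧ x0)) ∨ (¬(x0 ∨ x1) ∨ ¬(T ∨ x0))
  →4  (((x1 ∧ x0) ∨ x0) ∧ (¬x0 ∧ x0)) ∨ ((¬x0 ∧ ¬x1) ∨ ¬(T ∨ x0))
  →5  (((x1 ∧ x0) ∨ x0) ∧ (¬x0 ∧ x0)) ∨ ((¬x0 ∧ ¬x1) ∨ (¬T ∧ ¬x0))
  →6  (((x1 ∧ x0) ∨ x0) ∧ (¬x0 ∧ x0)) ∨ ((¬x0 ∧ ¬x1) ∨ (F ∧ ¬x0))
  →7  (((x1 ∧ x0) ∨ x0) ∧ (¬x0 ∧ x0)) ∨ ((¬x0 ∧ ¬x1) ∨ F)
  →8  (((x1 ∧ x0) ∨ x0) ∧ (¬x0 ∧ x0)) ∨ (¬x0 ∧ ¬x1)

Answer: normal form = (((x1 ∧ x0) ∨ x0) ∧ (¬x0 ∧ x0)) ∨ (¬x0 ∧ ¬x1)  (in 8 steps)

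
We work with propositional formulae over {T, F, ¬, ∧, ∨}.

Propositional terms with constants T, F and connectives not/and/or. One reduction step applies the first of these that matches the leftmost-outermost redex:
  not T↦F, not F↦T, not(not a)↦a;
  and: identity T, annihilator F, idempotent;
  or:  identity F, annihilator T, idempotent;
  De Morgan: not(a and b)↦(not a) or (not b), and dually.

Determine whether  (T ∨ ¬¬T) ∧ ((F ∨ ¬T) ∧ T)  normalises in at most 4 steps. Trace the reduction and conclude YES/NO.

  start: (T ∨ ¬¬T) ∧ ((F ∨ ¬T) ∧ T)
  →1  T ∧ ((F ∨ ¬T) ∧ T)
  →2  (F ∨ ¬T) ∧ T
  →3  F ∨ ¬T
  →4  ¬T

Answer: NO — after 4 steps the term is ¬T, not yet normal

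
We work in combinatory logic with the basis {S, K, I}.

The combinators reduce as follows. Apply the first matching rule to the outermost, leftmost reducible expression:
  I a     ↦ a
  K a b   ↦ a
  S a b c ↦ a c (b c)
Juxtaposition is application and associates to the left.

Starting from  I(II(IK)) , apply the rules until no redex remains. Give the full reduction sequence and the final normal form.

  start: I(II(IK))
  [1] II(IK)
  [2] I(IK)
  [3] IK
  [4] K

Answer: normal form = K  (in 4 steps)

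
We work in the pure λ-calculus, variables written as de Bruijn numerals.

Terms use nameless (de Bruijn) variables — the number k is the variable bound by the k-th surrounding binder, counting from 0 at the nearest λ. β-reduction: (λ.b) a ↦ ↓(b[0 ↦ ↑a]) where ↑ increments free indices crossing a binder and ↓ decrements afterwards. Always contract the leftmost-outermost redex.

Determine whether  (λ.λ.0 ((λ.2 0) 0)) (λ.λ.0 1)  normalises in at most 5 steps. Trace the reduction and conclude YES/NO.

  start: (λ.λ.0 ((λ.2 0) 0)) (λ.λ.0 1)
  [1] λ.0 ((λ.(λ.λ.0 1) 0) 0)
  [2] λ.0 ((λ.λ.0 1) 0)
  [3] λ.0 (λ.0 1)

Answer: YES — reaches normal form λ.0 (λ.0 1) in 3 ≤ 5 steps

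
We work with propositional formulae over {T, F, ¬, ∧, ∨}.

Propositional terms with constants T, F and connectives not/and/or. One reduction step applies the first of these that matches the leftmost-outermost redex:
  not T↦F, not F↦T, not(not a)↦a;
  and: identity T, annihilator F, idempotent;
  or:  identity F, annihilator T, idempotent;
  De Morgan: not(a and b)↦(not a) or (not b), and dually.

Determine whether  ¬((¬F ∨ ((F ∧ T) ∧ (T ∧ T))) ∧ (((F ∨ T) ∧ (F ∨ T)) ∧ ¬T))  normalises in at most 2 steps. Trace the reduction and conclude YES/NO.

  start: ¬((¬F ∨ ((F ∧ T) ∧ (T ∧ T))) ∧ (((F ∨ T) ∧ (F ∨ T)) ∧ ¬T))
  step 1: ¬(¬F ∨ ((F ∧ T) ∧ (T ∧ T))) ∨ ¬(((F ∨ T) ∧ (F ∨ T)) ∧ ¬T)
  step 2: (¬¬F ∧ ¬((F ∧ T) ∧ (T ∧ T))) ∨ ¬(((F ∨ T) ∧ (F ∨ T)) ∧ ¬T)

Answer: NO — after 2 steps the term is (¬¬F ∧ ¬((F ∧ T) ∧ (T ∧ T))) ∨ ¬(((F ∨ T) ∧ (F ∨ T)) ∧ ¬T), not yet normal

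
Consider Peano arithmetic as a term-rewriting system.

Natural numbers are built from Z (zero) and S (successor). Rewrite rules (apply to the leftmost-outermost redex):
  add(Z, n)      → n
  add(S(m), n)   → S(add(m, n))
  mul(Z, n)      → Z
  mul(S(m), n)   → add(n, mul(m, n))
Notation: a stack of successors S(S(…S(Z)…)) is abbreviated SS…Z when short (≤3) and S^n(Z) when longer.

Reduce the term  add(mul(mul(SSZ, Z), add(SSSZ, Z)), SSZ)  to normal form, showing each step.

Answer: normal form = SSZ  (in 7 steps)

Working:
  start: add(mul(mul(SSZ, Z), add(SSSZ, Z)), SSZ)
  →1  add(mul(add(Z, mul(SZ, Z)), add(SSSZ, Z)), SSZ)
  →2  add(mul(mul(SZ, Z), add(SSSZ, Z)), SSZ)
  →3  add(mul(add(Z, mul(Z, Z)), add(SSSZ, Z)), SSZ)
  →4  add(mul(mul(Z, Z), add(SSSZ, Z)), SSZ)
  →5  add(mul(Z, add(SSSZ, Z)), SSZ)
  →6  add(Z, SSZ)
  →7  SSZ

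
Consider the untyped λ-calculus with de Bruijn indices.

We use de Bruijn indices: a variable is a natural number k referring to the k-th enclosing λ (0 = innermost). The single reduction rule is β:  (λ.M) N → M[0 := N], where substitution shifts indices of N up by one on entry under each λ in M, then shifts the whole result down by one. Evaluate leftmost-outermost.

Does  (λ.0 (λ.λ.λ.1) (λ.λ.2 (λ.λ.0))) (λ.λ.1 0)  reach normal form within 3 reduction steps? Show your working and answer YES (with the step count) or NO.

  start: (λ.0 (λ.λ.λ.1) (λ.λ.2 (λ.λ.0))) (λ.λ.1 0)
  →1  (λ.λ.1 0) (λ.λ.λ.1) (λ.λ.(λ.λ.1 0) (λ.λ.0))
  →2  (λ.(λ.λ.λ.1) 0) (λ.λ.(λ.λ.1 0) (λ.λ.0))
  →3  (λ.λ.λ.1) (λ.λ.(λ.λ.1 0) (λ.λ.0))

Answer: NO — after 3 steps the term is (λ.λ.λ.1) (λ.λ.(λ.λ.1 0) (λ.λ.0)), not yet normal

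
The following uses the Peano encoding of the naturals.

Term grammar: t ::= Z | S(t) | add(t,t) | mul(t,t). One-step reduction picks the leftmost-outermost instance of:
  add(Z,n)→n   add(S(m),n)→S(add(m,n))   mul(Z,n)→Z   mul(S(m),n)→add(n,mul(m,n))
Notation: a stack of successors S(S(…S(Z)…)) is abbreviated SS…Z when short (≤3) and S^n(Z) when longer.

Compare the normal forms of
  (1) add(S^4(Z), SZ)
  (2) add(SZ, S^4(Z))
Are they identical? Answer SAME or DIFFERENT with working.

Answer: SAME — A ⇓ S^5(Z), B ⇓ S^5(Z)

Working:
Term A:
  start: add(S^4(Z), SZ)
  step 1: S(add(SSSZ, SZ))
  step 2: S(S(add(SSZ, SZ)))
  step 3: S(S(S(add(SZ, SZ))))
  step 4: S(S(S(S(add(Z, SZ)))))
  step 5: S^5(Z)

Term B:
  start: add(SZ, S^4(Z))
  step 1: S(add(Z, S^4(Z)))
  step 2: S^5(Z)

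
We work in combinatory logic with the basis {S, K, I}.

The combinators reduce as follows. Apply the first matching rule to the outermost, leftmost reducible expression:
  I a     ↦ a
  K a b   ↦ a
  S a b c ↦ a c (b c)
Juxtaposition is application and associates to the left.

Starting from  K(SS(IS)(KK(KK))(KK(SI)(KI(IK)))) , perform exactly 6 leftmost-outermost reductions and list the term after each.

  start: K(SS(IS)(KK(KK))(KK(SI)(KI(IK))))
  step 1: K(S(KK(KK))(IS(KK(KK)))(KK(SI)(KI(IK))))
  step 2: K(KK(KK)(KK(SI)(KI(IK)))(IS(KK(KK))(KK(SI)(KI(IK)))))
  step 3: K(K(KK(SI)(KI(IK)))(IS(KK(KK))(KK(SI)(KI(IK)))))
  step 4: K(KK(SI)(KI(IK)))
  step 5: K(K(KI(IK)))
  step 6: K(KI)

Answer: after 6 steps: K(KI)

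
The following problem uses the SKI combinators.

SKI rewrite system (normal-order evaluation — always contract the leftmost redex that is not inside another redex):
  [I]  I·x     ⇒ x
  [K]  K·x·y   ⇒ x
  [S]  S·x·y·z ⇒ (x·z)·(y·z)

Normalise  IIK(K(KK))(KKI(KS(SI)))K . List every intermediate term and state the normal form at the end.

  start: IIK(K(KK))(KKI(KS(SI)))K
  [1] IK(K(KK))(KKI(KS(SI)))K
  [2] K(K(KK))(KKI(KS(SI)))K
  [3] K(KK)K
  [4] KK

Answer: normal form = KK  (in 4 steps)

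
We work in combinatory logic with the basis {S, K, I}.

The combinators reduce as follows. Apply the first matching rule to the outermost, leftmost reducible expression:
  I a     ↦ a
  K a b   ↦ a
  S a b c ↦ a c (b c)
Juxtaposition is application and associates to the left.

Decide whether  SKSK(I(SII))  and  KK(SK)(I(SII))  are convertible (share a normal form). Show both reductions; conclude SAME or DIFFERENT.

Term A:
  start: SKSK(I(SII))
  [1] KK(SK)(I(SII))
  [2] K(I(SII))
  [3] K(SII)

Term B:
  start: KK(SK)(I(SII))
  [1] K(I(SII))
  [2] K(SII)

Answer: SAME — A ⇓ K(SII), B ⇓ K(SII)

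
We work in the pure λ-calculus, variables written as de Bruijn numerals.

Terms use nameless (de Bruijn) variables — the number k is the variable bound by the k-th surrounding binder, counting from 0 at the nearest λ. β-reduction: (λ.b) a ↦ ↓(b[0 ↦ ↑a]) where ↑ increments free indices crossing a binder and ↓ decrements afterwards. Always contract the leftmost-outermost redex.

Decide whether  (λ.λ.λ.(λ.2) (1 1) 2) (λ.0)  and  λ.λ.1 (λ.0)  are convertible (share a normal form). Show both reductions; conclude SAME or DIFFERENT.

Answer: SAME — A ⇓ λ.λ.1 (λ.0), B ⇓ λ.λ.1 (λ.0)

Working:
Term A:
  start: (λ.λ.λ.(λ.2) (1 1) 2) (λ.0)
  →1  λ.λ.(λ.2) (1 1) (λ.0)
  →2  λ.λ.1 (λ.0)

Term B:
  start: λ.λ.1 (λ.0)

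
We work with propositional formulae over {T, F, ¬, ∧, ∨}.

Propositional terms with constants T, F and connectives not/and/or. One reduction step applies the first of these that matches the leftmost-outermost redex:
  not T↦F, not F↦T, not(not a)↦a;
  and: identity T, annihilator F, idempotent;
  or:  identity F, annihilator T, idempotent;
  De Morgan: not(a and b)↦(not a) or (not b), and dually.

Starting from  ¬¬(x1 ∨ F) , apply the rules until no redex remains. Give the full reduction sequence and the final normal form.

  start: ¬¬(x1 ∨ F)
  →1  x1 ∨ F
  →2  x1

Answer: normal form = x1  (in 2 steps)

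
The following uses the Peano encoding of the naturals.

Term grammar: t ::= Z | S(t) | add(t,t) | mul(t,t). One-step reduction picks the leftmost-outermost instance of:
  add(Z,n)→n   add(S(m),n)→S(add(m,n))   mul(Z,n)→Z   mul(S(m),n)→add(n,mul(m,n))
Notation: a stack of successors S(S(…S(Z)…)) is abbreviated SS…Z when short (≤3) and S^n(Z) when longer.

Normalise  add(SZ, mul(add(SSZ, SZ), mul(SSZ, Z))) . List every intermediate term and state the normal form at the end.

Answer: normal form = SZ  (in 27 steps)

Derivation:
  start: add(SZ, mul(add(SSZ, SZ), mul(SSZ, Z)))
  step 1: S(add(Z, mul(add(SSZ, SZ), mul(SSZ, Z))))
  step 2: S(mul(add(SSZ, SZ), mul(SSZ, Z)))
  step 3: S(mul(S(add(SZ, SZ)), mul(SSZ, Z)))
  step 4: S(add(mul(SSZ, Z), mul(add(SZ, SZ), mul(SSZ, Z))))
  step 5: S(add(add(Z, mul(SZ, Z)), mul(add(SZ, SZ), mul(SSZ, Z))))
  step 6: S(add(mul(SZ, Z), mul(add(SZ, SZ), mul(SSZ, Z))))
  step 7: S(add(add(Z, mul(Z, Z)), mul(add(SZ, SZ), mul(SSZ, Z))))
  step 8: S(add(mul(Z, Z), mul(add(SZ, SZ), mul(SSZ, Z))))
  step 9: S(add(Z, mul(add(SZ, SZ), mul(SSZ, Z))))
  step 10: S(mul(add(SZ, SZ), mul(SSZ, Z)))
  step 11: S(mul(S(add(Z, SZ)), mul(SSZ, Z)))
  step 12: S(add(mul(SSZ, Z), mul(add(Z, SZ), mul(SSZ, Z))))
  step 13: S(add(add(Z, mul(SZ, Z)), mul(add(Z, SZ), mul(SSZ, Z))))
  step 14: S(add(mul(SZ, Z), mul(add(Z, SZ), mul(SSZ, Z))))
  step 15: S(add(add(Z, mul(Z, Z)), mul(add(Z, SZ), mul(SSZ, Z))))
  step 16: S(add(mul(Z, Z), mul(add(Z, SZ), mul(SSZ, Z))))
  step 17: S(add(Z, mul(add(Z, SZ), mul(SSZ, Z))))
  step 18: S(mul(add(Z, SZ), mul(SSZ, Z)))
  step 19: S(mul(SZ, mul(SSZ, Z)))
  step 20: S(add(mul(SSZ, Z), mul(Z, mul(SSZ, Z))))
  step 21: S(add(add(Z, mul(SZ, Z)), mul(Z, mul(SSZ, Z))))
  step 22: S(add(mul(SZ, Z), mul(Z, mul(SSZ, Z))))
  step 23: S(add(add(Z, mul(Z, Z)), mul(Z, mul(SSZ, Z))))
  step 24: S(add(mul(Z, Z), mul(Z, mul(SSZ, Z))))
  step 25: S(add(Z, mul(Z, mul(SSZ, Z))))
  step 26: S(mul(Z, mul(SSZ, Z)))
  step 27: SZ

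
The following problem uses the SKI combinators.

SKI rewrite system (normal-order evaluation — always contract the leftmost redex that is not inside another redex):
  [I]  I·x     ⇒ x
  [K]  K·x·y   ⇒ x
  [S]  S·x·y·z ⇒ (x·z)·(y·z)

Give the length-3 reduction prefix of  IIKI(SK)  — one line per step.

Answer: after 3 steps: I

Derivation:
  start: IIKI(SK)
  →1  IKI(SK)
  →2  KI(SK)
  →3  I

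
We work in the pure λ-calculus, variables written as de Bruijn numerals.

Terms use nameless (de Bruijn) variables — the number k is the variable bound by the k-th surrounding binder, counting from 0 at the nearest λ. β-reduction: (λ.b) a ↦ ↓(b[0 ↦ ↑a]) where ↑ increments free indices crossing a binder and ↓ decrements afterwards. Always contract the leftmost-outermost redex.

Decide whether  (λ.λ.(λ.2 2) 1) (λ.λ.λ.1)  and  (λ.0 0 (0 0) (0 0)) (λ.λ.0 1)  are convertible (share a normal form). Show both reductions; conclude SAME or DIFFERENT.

Term A:
  start: (λ.λ.(λ.2 2) 1) (λ.λ.λ.1)
  step 1: λ.(λ.(λ.λ.λ.1) (λ.λ.λ.1)) (λ.λ.λ.1)
  step 2: λ.(λ.λ.λ.1) (λ.λ.λ.1)
  step 3: λ.λ.λ.1

Term B:
  start: (λ.0 0 (0 0) (0 0)) (λ.λ.0 1)
  step 1: (λ.λ.0 1) (λ.λ.0 1) ((λ.λ.0 1) (λ.λ.0 1)) ((λ.λ.0 1) (λ.λ.0 1))
  step 2: (λ.0 (λ.λ.0 1)) ((λ.λ.0 1) (λ.λ.0 1)) ((λ.λ.0 1) (λ.λ.0 1))
  step 3: (λ.λ.0 1) (λ.λ.0 1) (λ.λ.0 1) ((λ.λ.0 1) (λ.λ.0 1))
  step 4: (λ.0 (λ.λ.0 1)) (λ.λ.0 1) ((λ.λ.0 1) (λ.λ.0 1))
  step 5: (λ.λ.0 1) (λ.λ.0 1) ((λ.λ.0 1) (λ.λ.0 1))
  step 6: (λ.0 (λ.λ.0 1)) ((λ.λ.0 1) (λ.λ.0 1))
  step 7: (λ.λ.0 1) (λ.λ.0 1) (λ.λ.0 1)
  step 8: (λ.0 (λ.λ.0 1)) (λ.λ.0 1)
  step 9: (λ.λ.0 1) (λ.λ.0 1)
  step 10: λ.0 (λ.λ.0 1)

Answer: DIFFERENT — A ⇓ λ.λ.λ.1, B ⇓ λ.0 (λ.λ.0 1)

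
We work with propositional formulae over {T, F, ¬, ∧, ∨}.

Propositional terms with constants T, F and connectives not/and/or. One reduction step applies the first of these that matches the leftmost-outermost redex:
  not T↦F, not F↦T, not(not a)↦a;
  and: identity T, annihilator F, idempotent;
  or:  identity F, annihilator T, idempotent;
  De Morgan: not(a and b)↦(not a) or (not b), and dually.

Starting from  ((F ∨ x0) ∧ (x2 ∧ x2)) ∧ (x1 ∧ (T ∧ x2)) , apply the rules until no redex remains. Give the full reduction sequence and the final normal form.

Answer: normal form = (x0 ∧ x2) ∧ (x1 ∧ x2)  (in 3 steps)

Reduction:
  start: ((F ∨ x0) ∧ (x2 ∧ x2)) ∧ (x1 ∧ (T ∧ x2))
  step 1: (x0 ∧ (x2 ∧ x2)) ∧ (x1 ∧ (T ∧ x2))
  step 2: (x0 ∧ x2) ∧ (x1 ∧ (T ∧ x2))
  step 3: (x0 ∧ x2) ∧ (x1 ∧ x2)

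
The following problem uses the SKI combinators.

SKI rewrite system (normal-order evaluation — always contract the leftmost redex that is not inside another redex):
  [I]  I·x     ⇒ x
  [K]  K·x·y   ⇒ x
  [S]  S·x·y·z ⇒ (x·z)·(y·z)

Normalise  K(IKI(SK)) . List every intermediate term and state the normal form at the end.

  start: K(IKI(SK))
  →1  K(KI(SK))
  →2  KI

Answer: normal form = KI  (in 2 steps)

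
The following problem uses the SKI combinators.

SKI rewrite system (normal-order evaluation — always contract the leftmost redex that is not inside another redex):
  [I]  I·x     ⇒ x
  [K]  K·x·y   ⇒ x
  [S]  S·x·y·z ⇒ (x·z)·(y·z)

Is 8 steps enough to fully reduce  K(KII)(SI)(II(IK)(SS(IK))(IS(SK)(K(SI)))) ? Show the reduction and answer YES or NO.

  start: K(KII)(SI)(II(IK)(SS(IK))(IS(SK)(K(SI))))
  step 1: KII(II(IK)(SS(IK))(IS(SK)(K(SI))))
  step 2: I(II(IK)(SS(IK))(IS(SK)(K(SI))))
  step 3: II(IK)(SS(IK))(IS(SK)(K(SI)))
  step 4: I(IK)(SS(IK))(IS(SK)(K(SI)))
  step 5: IK(SS(IK))(IS(SK)(K(SI)))
  step 6: K(SS(IK))(IS(SK)(K(SI)))
  step 7: SS(IK)
  step 8: SSK

Answer: YES — reaches normal form SSK in 8 ≤ 8 steps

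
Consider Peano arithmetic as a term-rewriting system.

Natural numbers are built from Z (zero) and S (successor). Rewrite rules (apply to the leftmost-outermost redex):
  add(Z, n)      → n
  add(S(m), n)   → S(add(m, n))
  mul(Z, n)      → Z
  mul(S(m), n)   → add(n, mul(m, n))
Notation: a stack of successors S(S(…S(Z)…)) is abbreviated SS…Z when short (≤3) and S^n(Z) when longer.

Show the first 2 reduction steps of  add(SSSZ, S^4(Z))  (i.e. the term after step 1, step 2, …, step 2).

  start: add(SSSZ, S^4(Z))
  step 1: S(add(SSZ, S^4(Z)))
  step 2: S(S(add(SZ, S^4(Z))))

Answer: after 2 steps: S(S(add(SZ, S^4(Z))))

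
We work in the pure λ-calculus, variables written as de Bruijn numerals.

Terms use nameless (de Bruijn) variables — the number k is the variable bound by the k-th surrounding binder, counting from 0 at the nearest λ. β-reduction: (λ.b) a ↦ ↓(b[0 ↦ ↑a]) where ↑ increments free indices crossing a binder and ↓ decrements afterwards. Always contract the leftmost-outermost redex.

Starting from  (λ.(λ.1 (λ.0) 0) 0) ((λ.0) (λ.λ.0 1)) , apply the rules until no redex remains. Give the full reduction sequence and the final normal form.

Answer: normal form = λ.0 (λ.0)  (in 7 steps)

Derivation:
  start: (λ.(λ.1 (λ.0) 0) 0) ((λ.0) (λ.λ.0 1))
  step 1: (λ.(λ.0) (λ.λ.0 1) (λ.0) 0) ((λ.0) (λ.λ.0 1))
  step 2: (λ.0) (λ.λ.0 1) (λ.0) ((λ.0) (λ.λ.0 1))
  step 3: (λ.λ.0 1) (λ.0) ((λ.0) (λ.λ.0 1))
  step 4: (λ.0 (λ.0)) ((λ.0) (λ.λ.0 1))
  step 5: (λ.0) (λ.λ.0 1) (λ.0)
  step 6: (λ.λ.0 1) (λ.0)
  step 7: λ.0 (λ.0)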